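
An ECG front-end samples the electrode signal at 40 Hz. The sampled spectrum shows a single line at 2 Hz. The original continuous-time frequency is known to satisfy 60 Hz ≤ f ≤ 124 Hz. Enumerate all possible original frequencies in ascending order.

Frequencies that alias to 2 Hz are k·fs ± 2 Hz for integer k ≥ 0.
k=0: 2 Hz.
k=1: 38 Hz, 42 Hz.
k=2: 78 Hz, 82 Hz.
k=3: 118 Hz, 122 Hz.
k=4: 158 Hz, 162 Hz.
Within [60 Hz, 124 Hz]: 78 Hz, 82 Hz, 118 Hz, 122 Hz.

78 Hz, 82 Hz, 118 Hz, 122 Hz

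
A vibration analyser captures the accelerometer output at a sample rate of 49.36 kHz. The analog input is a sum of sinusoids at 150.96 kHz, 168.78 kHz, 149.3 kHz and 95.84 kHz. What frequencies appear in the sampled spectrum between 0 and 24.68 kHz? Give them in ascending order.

1.22 kHz, 2.88 kHz, 20.7 kHz

fs/2 = 24.68 kHz.
150.96 kHz mod fs = 2.88 kHz.
2.88 kHz ≤ fs/2 = 24.68 kHz, appears at 2.88 kHz.
168.78 kHz mod fs = 20.7 kHz.
20.7 kHz ≤ fs/2 = 24.68 kHz, appears at 20.7 kHz.
149.3 kHz mod fs = 1.22 kHz.
1.22 kHz ≤ fs/2 = 24.68 kHz, appears at 1.22 kHz.
95.84 kHz mod fs = 46.48 kHz.
46.48 kHz > fs/2 = 24.68 kHz, folds to fs − 46.48 kHz = 2.88 kHz.
Distinct values: {1.22 kHz, 2.88 kHz, 20.7 kHz}.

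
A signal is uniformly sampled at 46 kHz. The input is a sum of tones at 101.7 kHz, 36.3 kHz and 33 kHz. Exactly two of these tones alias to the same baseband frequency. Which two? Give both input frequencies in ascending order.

fs/2 = 23 kHz.
101.7 kHz mod fs = 9.7 kHz.
9.7 kHz ≤ fs/2 = 23 kHz, appears at 9.7 kHz.
36.3 kHz > fs/2 = 23 kHz, folds to fs − 36.3 kHz = 9.7 kHz.
33 kHz > fs/2 = 23 kHz, folds to fs − 33 kHz = 13 kHz.
36.3 kHz and 101.7 kHz both map to 9.7 kHz.

36.3 kHz, 101.7 kHz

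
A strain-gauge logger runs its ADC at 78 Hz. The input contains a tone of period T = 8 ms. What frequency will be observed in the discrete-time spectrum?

T = 8 ms → f = 1/T = 125 Hz.
125 Hz mod fs = 47 Hz.
47 Hz > fs/2 = 39 Hz, folds to fs − 47 Hz = 31 Hz.

31 Hz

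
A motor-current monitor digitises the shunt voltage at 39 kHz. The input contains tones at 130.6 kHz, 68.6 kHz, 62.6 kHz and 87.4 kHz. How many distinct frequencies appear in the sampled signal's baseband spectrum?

fs/2 = 19.5 kHz.
130.6 kHz mod fs = 13.6 kHz.
13.6 kHz ≤ fs/2 = 19.5 kHz, appears at 13.6 kHz.
68.6 kHz mod fs = 29.6 kHz.
29.6 kHz > fs/2 = 19.5 kHz, folds to fs − 29.6 kHz = 9.4 kHz.
62.6 kHz mod fs = 23.6 kHz.
23.6 kHz > fs/2 = 19.5 kHz, folds to fs − 23.6 kHz = 15.4 kHz.
87.4 kHz mod fs = 9.4 kHz.
9.4 kHz ≤ fs/2 = 19.5 kHz, appears at 9.4 kHz.
Distinct values: {9.4 kHz, 13.6 kHz, 15.4 kHz} → 3.

3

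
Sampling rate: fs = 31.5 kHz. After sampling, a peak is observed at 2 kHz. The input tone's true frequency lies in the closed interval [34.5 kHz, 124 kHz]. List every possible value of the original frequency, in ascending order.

Frequencies that alias to 2 kHz are k·fs ± 2 kHz for integer k ≥ 0.
k=0: 2 kHz.
k=1: 29.5 kHz, 33.5 kHz.
k=2: 61 kHz, 65 kHz.
k=3: 92.5 kHz, 96.5 kHz.
k=4: 124 kHz, 128 kHz.
k=5: 155.5 kHz, 159.5 kHz.
Within [34.5 kHz, 124 kHz]: 61 kHz, 65 kHz, 92.5 kHz, 96.5 kHz, 124 kHz.

61 kHz, 65 kHz, 92.5 kHz, 96.5 kHz, 124 kHz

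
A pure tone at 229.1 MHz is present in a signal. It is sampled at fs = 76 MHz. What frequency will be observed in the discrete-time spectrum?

229.1 MHz mod fs = 1.1 MHz.
1.1 MHz ≤ fs/2 = 38 MHz, appears at 1.1 MHz.

1.1 MHz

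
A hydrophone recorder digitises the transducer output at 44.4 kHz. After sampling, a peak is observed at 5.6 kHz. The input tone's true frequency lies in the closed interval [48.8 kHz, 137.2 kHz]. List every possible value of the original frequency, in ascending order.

50 kHz, 83.2 kHz, 94.4 kHz, 127.6 kHz

Frequencies that alias to 5.6 kHz are k·fs ± 5.6 kHz for integer k ≥ 0.
k=0: 5.6 kHz.
k=1: 38.8 kHz, 50 kHz.
k=2: 83.2 kHz, 94.4 kHz.
k=3: 127.6 kHz, 138.8 kHz.
k=4: 172 kHz, 183.2 kHz.
Within [48.8 kHz, 137.2 kHz]: 50 kHz, 83.2 kHz, 94.4 kHz, 127.6 kHz.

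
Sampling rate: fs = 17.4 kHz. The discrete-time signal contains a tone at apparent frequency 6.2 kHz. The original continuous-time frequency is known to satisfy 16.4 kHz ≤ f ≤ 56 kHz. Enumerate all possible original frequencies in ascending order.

Frequencies that alias to 6.2 kHz are k·fs ± 6.2 kHz for integer k ≥ 0.
k=0: 6.2 kHz.
k=1: 11.2 kHz, 23.6 kHz.
k=2: 28.6 kHz, 41 kHz.
k=3: 46 kHz, 58.4 kHz.
k=4: 63.4 kHz, 75.8 kHz.
Within [16.4 kHz, 56 kHz]: 23.6 kHz, 28.6 kHz, 41 kHz, 46 kHz.

23.6 kHz, 28.6 kHz, 41 kHz, 46 kHz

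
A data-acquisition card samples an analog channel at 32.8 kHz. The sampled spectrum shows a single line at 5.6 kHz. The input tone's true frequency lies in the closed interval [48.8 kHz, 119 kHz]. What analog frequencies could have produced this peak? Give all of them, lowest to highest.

60 kHz, 71.2 kHz, 92.8 kHz, 104 kHz

Frequencies that alias to 5.6 kHz are k·fs ± 5.6 kHz for integer k ≥ 0.
k=0: 5.6 kHz.
k=1: 27.2 kHz, 38.4 kHz.
k=2: 60 kHz, 71.2 kHz.
k=3: 92.8 kHz, 104 kHz.
k=4: 125.6 kHz, 136.8 kHz.
Within [48.8 kHz, 119 kHz]: 60 kHz, 71.2 kHz, 92.8 kHz, 104 kHz.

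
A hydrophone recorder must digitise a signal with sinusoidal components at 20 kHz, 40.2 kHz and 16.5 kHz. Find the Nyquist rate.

80.4 kHz

Highest-frequency component: 40.2 kHz.
Nyquist rate = 2 × 40.2 kHz = 80.4 kHz.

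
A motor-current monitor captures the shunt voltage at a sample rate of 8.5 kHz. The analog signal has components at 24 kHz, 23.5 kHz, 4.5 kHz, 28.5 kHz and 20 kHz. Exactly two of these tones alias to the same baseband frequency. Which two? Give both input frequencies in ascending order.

fs/2 = 4.25 kHz.
24 kHz mod fs = 7 kHz.
7 kHz > fs/2 = 4.25 kHz, folds to fs − 7 kHz = 1.5 kHz.
23.5 kHz mod fs = 6.5 kHz.
6.5 kHz > fs/2 = 4.25 kHz, folds to fs − 6.5 kHz = 2 kHz.
4.5 kHz > fs/2 = 4.25 kHz, folds to fs − 4.5 kHz = 4 kHz.
28.5 kHz mod fs = 3 kHz.
3 kHz ≤ fs/2 = 4.25 kHz, appears at 3 kHz.
20 kHz mod fs = 3 kHz.
3 kHz ≤ fs/2 = 4.25 kHz, appears at 3 kHz.
20 kHz and 28.5 kHz both map to 3 kHz.

20 kHz, 28.5 kHz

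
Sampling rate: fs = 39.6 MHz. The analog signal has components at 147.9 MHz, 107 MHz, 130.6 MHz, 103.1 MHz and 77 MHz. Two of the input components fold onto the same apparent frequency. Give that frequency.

fs/2 = 19.8 MHz.
147.9 MHz mod fs = 29.1 MHz.
29.1 MHz > fs/2 = 19.8 MHz, folds to fs − 29.1 MHz = 10.5 MHz.
107 MHz mod fs = 27.8 MHz.
27.8 MHz > fs/2 = 19.8 MHz, folds to fs − 27.8 MHz = 11.8 MHz.
130.6 MHz mod fs = 11.8 MHz.
11.8 MHz ≤ fs/2 = 19.8 MHz, appears at 11.8 MHz.
103.1 MHz mod fs = 23.9 MHz.
23.9 MHz > fs/2 = 19.8 MHz, folds to fs − 23.9 MHz = 15.7 MHz.
77 MHz mod fs = 37.4 MHz.
37.4 MHz > fs/2 = 19.8 MHz, folds to fs − 37.4 MHz = 2.2 MHz.
107 MHz and 130.6 MHz both map to 11.8 MHz.

11.8 MHz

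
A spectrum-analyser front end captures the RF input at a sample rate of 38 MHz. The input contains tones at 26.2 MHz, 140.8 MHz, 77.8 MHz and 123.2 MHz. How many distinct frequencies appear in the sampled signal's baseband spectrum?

4

fs/2 = 19 MHz.
26.2 MHz > fs/2 = 19 MHz, folds to fs − 26.2 MHz = 11.8 MHz.
140.8 MHz mod fs = 26.8 MHz.
26.8 MHz > fs/2 = 19 MHz, folds to fs − 26.8 MHz = 11.2 MHz.
77.8 MHz mod fs = 1.8 MHz.
1.8 MHz ≤ fs/2 = 19 MHz, appears at 1.8 MHz.
123.2 MHz mod fs = 9.2 MHz.
9.2 MHz ≤ fs/2 = 19 MHz, appears at 9.2 MHz.
Distinct values: {1.8 MHz, 9.2 MHz, 11.2 MHz, 11.8 MHz} → 4.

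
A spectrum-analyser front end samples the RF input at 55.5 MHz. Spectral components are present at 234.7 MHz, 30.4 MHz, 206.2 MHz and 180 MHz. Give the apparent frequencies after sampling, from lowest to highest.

12.7 MHz, 13.5 MHz, 15.8 MHz, 25.1 MHz

fs/2 = 27.75 MHz.
234.7 MHz mod fs = 12.7 MHz.
12.7 MHz ≤ fs/2 = 27.75 MHz, appears at 12.7 MHz.
30.4 MHz > fs/2 = 27.75 MHz, folds to fs − 30.4 MHz = 25.1 MHz.
206.2 MHz mod fs = 39.7 MHz.
39.7 MHz > fs/2 = 27.75 MHz, folds to fs − 39.7 MHz = 15.8 MHz.
180 MHz mod fs = 13.5 MHz.
13.5 MHz ≤ fs/2 = 27.75 MHz, appears at 13.5 MHz.
Distinct values: {12.7 MHz, 13.5 MHz, 15.8 MHz, 25.1 MHz}.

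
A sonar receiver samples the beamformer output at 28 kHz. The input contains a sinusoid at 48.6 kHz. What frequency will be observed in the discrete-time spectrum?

48.6 kHz mod fs = 20.6 kHz.
20.6 kHz > fs/2 = 14 kHz, folds to fs − 20.6 kHz = 7.4 kHz.

7.4 kHz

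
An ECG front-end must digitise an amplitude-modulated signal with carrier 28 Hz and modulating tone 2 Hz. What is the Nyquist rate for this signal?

AM sidebands sit at fc ± fm = 26 Hz and 30 Hz.
Highest-frequency component: 30 Hz.
Nyquist rate = 2 × 30 Hz = 60 Hz.

60 Hz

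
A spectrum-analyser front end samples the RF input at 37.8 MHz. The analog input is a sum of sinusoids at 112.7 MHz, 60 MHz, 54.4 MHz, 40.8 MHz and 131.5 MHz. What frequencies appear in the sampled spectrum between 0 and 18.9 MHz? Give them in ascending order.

fs/2 = 18.9 MHz.
112.7 MHz mod fs = 37.1 MHz.
37.1 MHz > fs/2 = 18.9 MHz, folds to fs − 37.1 MHz = 0.7 MHz.
60 MHz mod fs = 22.2 MHz.
22.2 MHz > fs/2 = 18.9 MHz, folds to fs − 22.2 MHz = 15.6 MHz.
54.4 MHz mod fs = 16.6 MHz.
16.6 MHz ≤ fs/2 = 18.9 MHz, appears at 16.6 MHz.
40.8 MHz mod fs = 3 MHz.
3 MHz ≤ fs/2 = 18.9 MHz, appears at 3 MHz.
131.5 MHz mod fs = 18.1 MHz.
18.1 MHz ≤ fs/2 = 18.9 MHz, appears at 18.1 MHz.
Distinct values: {0.7 MHz, 3 MHz, 15.6 MHz, 16.6 MHz, 18.1 MHz}.

0.7 MHz, 3 MHz, 15.6 MHz, 16.6 MHz, 18.1 MHz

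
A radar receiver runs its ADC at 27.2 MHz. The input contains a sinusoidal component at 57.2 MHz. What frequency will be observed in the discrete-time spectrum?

2.8 MHz

57.2 MHz mod fs = 2.8 MHz.
2.8 MHz ≤ fs/2 = 13.6 MHz, appears at 2.8 MHz.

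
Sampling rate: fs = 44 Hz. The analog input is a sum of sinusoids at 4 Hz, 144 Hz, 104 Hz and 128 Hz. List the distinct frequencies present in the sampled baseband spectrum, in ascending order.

fs/2 = 22 Hz.
4 Hz ≤ fs/2 = 22 Hz, passes unchanged.
144 Hz mod fs = 12 Hz.
12 Hz ≤ fs/2 = 22 Hz, appears at 12 Hz.
104 Hz mod fs = 16 Hz.
16 Hz ≤ fs/2 = 22 Hz, appears at 16 Hz.
128 Hz mod fs = 40 Hz.
40 Hz > fs/2 = 22 Hz, folds to fs − 40 Hz = 4 Hz.
Distinct values: {4 Hz, 12 Hz, 16 Hz}.

4 Hz, 12 Hz, 16 Hz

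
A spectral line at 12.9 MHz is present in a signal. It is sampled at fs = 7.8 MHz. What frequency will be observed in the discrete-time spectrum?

2.7 MHz

12.9 MHz mod fs = 5.1 MHz.
5.1 MHz > fs/2 = 3.9 MHz, folds to fs − 5.1 MHz = 2.7 MHz.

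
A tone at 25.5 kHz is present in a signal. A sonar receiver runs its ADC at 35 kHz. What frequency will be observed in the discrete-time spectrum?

25.5 kHz > fs/2 = 17.5 kHz, folds to fs − 25.5 kHz = 9.5 kHz.

9.5 kHz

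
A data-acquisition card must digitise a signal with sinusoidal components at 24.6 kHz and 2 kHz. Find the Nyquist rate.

Highest-frequency component: 24.6 kHz.
Nyquist rate = 2 × 24.6 kHz = 49.2 kHz.

49.2 kHz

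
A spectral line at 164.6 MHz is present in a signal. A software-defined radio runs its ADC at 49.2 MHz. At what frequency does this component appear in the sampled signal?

164.6 MHz mod fs = 17 MHz.
17 MHz ≤ fs/2 = 24.6 MHz, appears at 17 MHz.

17 MHz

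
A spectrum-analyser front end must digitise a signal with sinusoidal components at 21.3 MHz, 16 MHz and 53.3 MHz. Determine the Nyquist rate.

Highest-frequency component: 53.3 MHz.
Nyquist rate = 2 × 53.3 MHz = 106.6 MHz.

106.6 MHz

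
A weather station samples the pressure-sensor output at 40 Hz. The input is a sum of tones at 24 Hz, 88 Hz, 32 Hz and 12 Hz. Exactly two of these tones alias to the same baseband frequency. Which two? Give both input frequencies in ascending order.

fs/2 = 20 Hz.
24 Hz > fs/2 = 20 Hz, folds to fs − 24 Hz = 16 Hz.
88 Hz mod fs = 8 Hz.
8 Hz ≤ fs/2 = 20 Hz, appears at 8 Hz.
32 Hz > fs/2 = 20 Hz, folds to fs − 32 Hz = 8 Hz.
12 Hz ≤ fs/2 = 20 Hz, passes unchanged.
32 Hz and 88 Hz both map to 8 Hz.

32 Hz, 88 Hz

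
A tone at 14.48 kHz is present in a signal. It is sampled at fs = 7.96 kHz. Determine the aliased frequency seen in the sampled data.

14.48 kHz mod fs = 6.52 kHz.
6.52 kHz > fs/2 = 3.98 kHz, folds to fs − 6.52 kHz = 1.44 kHz.

1.44 kHz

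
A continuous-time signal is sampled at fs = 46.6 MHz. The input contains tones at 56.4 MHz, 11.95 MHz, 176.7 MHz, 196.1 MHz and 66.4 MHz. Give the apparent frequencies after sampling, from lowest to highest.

fs/2 = 23.3 MHz.
56.4 MHz mod fs = 9.8 MHz.
9.8 MHz ≤ fs/2 = 23.3 MHz, appears at 9.8 MHz.
11.95 MHz ≤ fs/2 = 23.3 MHz, passes unchanged.
176.7 MHz mod fs = 36.9 MHz.
36.9 MHz > fs/2 = 23.3 MHz, folds to fs − 36.9 MHz = 9.7 MHz.
196.1 MHz mod fs = 9.7 MHz.
9.7 MHz ≤ fs/2 = 23.3 MHz, appears at 9.7 MHz.
66.4 MHz mod fs = 19.8 MHz.
19.8 MHz ≤ fs/2 = 23.3 MHz, appears at 19.8 MHz.
Distinct values: {9.7 MHz, 9.8 MHz, 11.95 MHz, 19.8 MHz}.

9.7 MHz, 9.8 MHz, 11.95 MHz, 19.8 MHz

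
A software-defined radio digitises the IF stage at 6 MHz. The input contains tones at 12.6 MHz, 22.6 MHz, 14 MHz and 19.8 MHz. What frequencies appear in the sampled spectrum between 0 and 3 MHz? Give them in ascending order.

fs/2 = 3 MHz.
12.6 MHz mod fs = 0.6 MHz.
0.6 MHz ≤ fs/2 = 3 MHz, appears at 0.6 MHz.
22.6 MHz mod fs = 4.6 MHz.
4.6 MHz > fs/2 = 3 MHz, folds to fs − 4.6 MHz = 1.4 MHz.
14 MHz mod fs = 2 MHz.
2 MHz ≤ fs/2 = 3 MHz, appears at 2 MHz.
19.8 MHz mod fs = 1.8 MHz.
1.8 MHz ≤ fs/2 = 3 MHz, appears at 1.8 MHz.
Distinct values: {0.6 MHz, 1.4 MHz, 1.8 MHz, 2 MHz}.

0.6 MHz, 1.4 MHz, 1.8 MHz, 2 MHz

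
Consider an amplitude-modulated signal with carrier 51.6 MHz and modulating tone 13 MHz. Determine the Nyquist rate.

AM sidebands sit at fc ± fm = 38.6 MHz and 64.6 MHz.
Highest-frequency component: 64.6 MHz.
Nyquist rate = 2 × 64.6 MHz = 129.2 MHz.

129.2 MHz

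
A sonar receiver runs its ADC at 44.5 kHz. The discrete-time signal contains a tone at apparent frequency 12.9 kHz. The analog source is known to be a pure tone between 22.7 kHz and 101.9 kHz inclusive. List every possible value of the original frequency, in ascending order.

31.6 kHz, 57.4 kHz, 76.1 kHz, 101.9 kHz

Frequencies that alias to 12.9 kHz are k·fs ± 12.9 kHz for integer k ≥ 0.
k=0: 12.9 kHz.
k=1: 31.6 kHz, 57.4 kHz.
k=2: 76.1 kHz, 101.9 kHz.
k=3: 120.6 kHz, 146.4 kHz.
Within [22.7 kHz, 101.9 kHz]: 31.6 kHz, 57.4 kHz, 76.1 kHz, 101.9 kHz.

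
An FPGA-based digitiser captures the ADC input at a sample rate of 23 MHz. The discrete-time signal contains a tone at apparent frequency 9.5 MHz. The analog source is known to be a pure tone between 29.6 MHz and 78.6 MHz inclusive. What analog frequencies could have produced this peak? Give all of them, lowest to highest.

Frequencies that alias to 9.5 MHz are k·fs ± 9.5 MHz for integer k ≥ 0.
k=0: 9.5 MHz.
k=1: 13.5 MHz, 32.5 MHz.
k=2: 36.5 MHz, 55.5 MHz.
k=3: 59.5 MHz, 78.5 MHz.
k=4: 82.5 MHz, 101.5 MHz.
Within [29.6 MHz, 78.6 MHz]: 32.5 MHz, 36.5 MHz, 55.5 MHz, 59.5 MHz, 78.5 MHz.

32.5 MHz, 36.5 MHz, 55.5 MHz, 59.5 MHz, 78.5 MHz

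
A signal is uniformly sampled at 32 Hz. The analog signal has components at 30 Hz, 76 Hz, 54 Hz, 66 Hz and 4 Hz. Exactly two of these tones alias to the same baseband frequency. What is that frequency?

2 Hz

fs/2 = 16 Hz.
30 Hz > fs/2 = 16 Hz, folds to fs − 30 Hz = 2 Hz.
76 Hz mod fs = 12 Hz.
12 Hz ≤ fs/2 = 16 Hz, appears at 12 Hz.
54 Hz mod fs = 22 Hz.
22 Hz > fs/2 = 16 Hz, folds to fs − 22 Hz = 10 Hz.
66 Hz mod fs = 2 Hz.
2 Hz ≤ fs/2 = 16 Hz, appears at 2 Hz.
4 Hz ≤ fs/2 = 16 Hz, passes unchanged.
30 Hz and 66 Hz both map to 2 Hz.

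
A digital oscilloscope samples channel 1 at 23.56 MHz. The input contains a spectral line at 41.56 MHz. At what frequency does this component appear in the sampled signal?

5.56 MHz

41.56 MHz mod fs = 18 MHz.
18 MHz > fs/2 = 11.78 MHz, folds to fs − 18 MHz = 5.56 MHz.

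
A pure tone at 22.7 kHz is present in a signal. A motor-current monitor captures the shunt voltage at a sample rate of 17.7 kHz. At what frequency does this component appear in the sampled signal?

5 kHz

22.7 kHz mod fs = 5 kHz.
5 kHz ≤ fs/2 = 8.85 kHz, appears at 5 kHz.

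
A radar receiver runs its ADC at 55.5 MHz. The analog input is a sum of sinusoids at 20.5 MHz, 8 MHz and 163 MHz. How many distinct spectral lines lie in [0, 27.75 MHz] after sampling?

3

fs/2 = 27.75 MHz.
20.5 MHz ≤ fs/2 = 27.75 MHz, passes unchanged.
8 MHz ≤ fs/2 = 27.75 MHz, passes unchanged.
163 MHz mod fs = 52 MHz.
52 MHz > fs/2 = 27.75 MHz, folds to fs − 52 MHz = 3.5 MHz.
Distinct values: {3.5 MHz, 8 MHz, 20.5 MHz} → 3.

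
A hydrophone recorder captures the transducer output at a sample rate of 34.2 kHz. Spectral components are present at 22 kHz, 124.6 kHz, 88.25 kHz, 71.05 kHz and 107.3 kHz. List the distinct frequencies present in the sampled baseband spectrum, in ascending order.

fs/2 = 17.1 kHz.
22 kHz > fs/2 = 17.1 kHz, folds to fs − 22 kHz = 12.2 kHz.
124.6 kHz mod fs = 22 kHz.
22 kHz > fs/2 = 17.1 kHz, folds to fs − 22 kHz = 12.2 kHz.
88.25 kHz mod fs = 19.85 kHz.
19.85 kHz > fs/2 = 17.1 kHz, folds to fs − 19.85 kHz = 14.35 kHz.
71.05 kHz mod fs = 2.65 kHz.
2.65 kHz ≤ fs/2 = 17.1 kHz, appears at 2.65 kHz.
107.3 kHz mod fs = 4.7 kHz.
4.7 kHz ≤ fs/2 = 17.1 kHz, appears at 4.7 kHz.
Distinct values: {2.65 kHz, 4.7 kHz, 12.2 kHz, 14.35 kHz}.

2.65 kHz, 4.7 kHz, 12.2 kHz, 14.35 kHz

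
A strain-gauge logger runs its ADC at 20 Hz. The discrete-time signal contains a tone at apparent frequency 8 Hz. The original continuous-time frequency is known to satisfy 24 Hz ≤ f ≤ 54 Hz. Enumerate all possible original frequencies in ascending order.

Frequencies that alias to 8 Hz are k·fs ± 8 Hz for integer k ≥ 0.
k=0: 8 Hz.
k=1: 12 Hz, 28 Hz.
k=2: 32 Hz, 48 Hz.
k=3: 52 Hz, 68 Hz.
k=4: 72 Hz, 88 Hz.
Within [24 Hz, 54 Hz]: 28 Hz, 32 Hz, 48 Hz, 52 Hz.

28 Hz, 32 Hz, 48 Hz, 52 Hz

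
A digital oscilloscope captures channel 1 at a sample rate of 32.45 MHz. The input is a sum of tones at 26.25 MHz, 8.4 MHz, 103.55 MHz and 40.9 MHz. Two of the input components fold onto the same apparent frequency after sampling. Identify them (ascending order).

fs/2 = 16.225 MHz.
26.25 MHz > fs/2 = 16.225 MHz, folds to fs − 26.25 MHz = 6.2 MHz.
8.4 MHz ≤ fs/2 = 16.225 MHz, passes unchanged.
103.55 MHz mod fs = 6.2 MHz.
6.2 MHz ≤ fs/2 = 16.225 MHz, appears at 6.2 MHz.
40.9 MHz mod fs = 8.45 MHz.
8.45 MHz ≤ fs/2 = 16.225 MHz, appears at 8.45 MHz.
26.25 MHz and 103.55 MHz both map to 6.2 MHz.

26.25 MHz, 103.55 MHz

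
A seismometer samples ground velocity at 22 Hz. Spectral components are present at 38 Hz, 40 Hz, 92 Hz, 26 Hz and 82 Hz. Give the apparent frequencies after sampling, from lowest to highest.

fs/2 = 11 Hz.
38 Hz mod fs = 16 Hz.
16 Hz > fs/2 = 11 Hz, folds to fs − 16 Hz = 6 Hz.
40 Hz mod fs = 18 Hz.
18 Hz > fs/2 = 11 Hz, folds to fs − 18 Hz = 4 Hz.
92 Hz mod fs = 4 Hz.
4 Hz ≤ fs/2 = 11 Hz, appears at 4 Hz.
26 Hz mod fs = 4 Hz.
4 Hz ≤ fs/2 = 11 Hz, appears at 4 Hz.
82 Hz mod fs = 16 Hz.
16 Hz > fs/2 = 11 Hz, folds to fs − 16 Hz = 6 Hz.
Distinct values: {4 Hz, 6 Hz}.

4 Hz, 6 Hz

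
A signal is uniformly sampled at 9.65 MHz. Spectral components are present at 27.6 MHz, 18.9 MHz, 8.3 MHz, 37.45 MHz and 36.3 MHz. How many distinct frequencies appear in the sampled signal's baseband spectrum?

fs/2 = 4.825 MHz.
27.6 MHz mod fs = 8.3 MHz.
8.3 MHz > fs/2 = 4.825 MHz, folds to fs − 8.3 MHz = 1.35 MHz.
18.9 MHz mod fs = 9.25 MHz.
9.25 MHz > fs/2 = 4.825 MHz, folds to fs − 9.25 MHz = 0.4 MHz.
8.3 MHz > fs/2 = 4.825 MHz, folds to fs − 8.3 MHz = 1.35 MHz.
37.45 MHz mod fs = 8.5 MHz.
8.5 MHz > fs/2 = 4.825 MHz, folds to fs − 8.5 MHz = 1.15 MHz.
36.3 MHz mod fs = 7.35 MHz.
7.35 MHz > fs/2 = 4.825 MHz, folds to fs − 7.35 MHz = 2.3 MHz.
Distinct values: {0.4 MHz, 1.15 MHz, 1.35 MHz, 2.3 MHz} → 4.

4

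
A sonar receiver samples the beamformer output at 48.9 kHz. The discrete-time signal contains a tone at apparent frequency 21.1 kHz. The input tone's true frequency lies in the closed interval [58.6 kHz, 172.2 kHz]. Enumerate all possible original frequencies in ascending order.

Frequencies that alias to 21.1 kHz are k·fs ± 21.1 kHz for integer k ≥ 0.
k=0: 21.1 kHz.
k=1: 27.8 kHz, 70 kHz.
k=2: 76.7 kHz, 118.9 kHz.
k=3: 125.6 kHz, 167.8 kHz.
k=4: 174.5 kHz, 216.7 kHz.
Within [58.6 kHz, 172.2 kHz]: 70 kHz, 76.7 kHz, 118.9 kHz, 125.6 kHz, 167.8 kHz.

70 kHz, 76.7 kHz, 118.9 kHz, 125.6 kHz, 167.8 kHz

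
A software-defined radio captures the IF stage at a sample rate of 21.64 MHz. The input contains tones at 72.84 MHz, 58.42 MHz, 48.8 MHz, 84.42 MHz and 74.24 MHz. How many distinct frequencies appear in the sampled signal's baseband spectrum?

fs/2 = 10.82 MHz.
72.84 MHz mod fs = 7.92 MHz.
7.92 MHz ≤ fs/2 = 10.82 MHz, appears at 7.92 MHz.
58.42 MHz mod fs = 15.14 MHz.
15.14 MHz > fs/2 = 10.82 MHz, folds to fs − 15.14 MHz = 6.5 MHz.
48.8 MHz mod fs = 5.52 MHz.
5.52 MHz ≤ fs/2 = 10.82 MHz, appears at 5.52 MHz.
84.42 MHz mod fs = 19.5 MHz.
19.5 MHz > fs/2 = 10.82 MHz, folds to fs − 19.5 MHz = 2.14 MHz.
74.24 MHz mod fs = 9.32 MHz.
9.32 MHz ≤ fs/2 = 10.82 MHz, appears at 9.32 MHz.
Distinct values: {2.14 MHz, 5.52 MHz, 6.5 MHz, 7.92 MHz, 9.32 MHz} → 5.

5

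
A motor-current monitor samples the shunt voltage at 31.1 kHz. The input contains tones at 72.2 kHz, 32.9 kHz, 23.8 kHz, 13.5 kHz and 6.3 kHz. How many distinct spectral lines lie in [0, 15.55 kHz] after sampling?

fs/2 = 15.55 kHz.
72.2 kHz mod fs = 10 kHz.
10 kHz ≤ fs/2 = 15.55 kHz, appears at 10 kHz.
32.9 kHz mod fs = 1.8 kHz.
1.8 kHz ≤ fs/2 = 15.55 kHz, appears at 1.8 kHz.
23.8 kHz > fs/2 = 15.55 kHz, folds to fs − 23.8 kHz = 7.3 kHz.
13.5 kHz ≤ fs/2 = 15.55 kHz, passes unchanged.
6.3 kHz ≤ fs/2 = 15.55 kHz, passes unchanged.
Distinct values: {1.8 kHz, 6.3 kHz, 7.3 kHz, 10 kHz, 13.5 kHz} → 5.

5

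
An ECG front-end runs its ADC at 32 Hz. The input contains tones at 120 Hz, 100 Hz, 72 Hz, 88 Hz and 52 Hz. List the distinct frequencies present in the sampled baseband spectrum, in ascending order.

fs/2 = 16 Hz.
120 Hz mod fs = 24 Hz.
24 Hz > fs/2 = 16 Hz, folds to fs − 24 Hz = 8 Hz.
100 Hz mod fs = 4 Hz.
4 Hz ≤ fs/2 = 16 Hz, appears at 4 Hz.
72 Hz mod fs = 8 Hz.
8 Hz ≤ fs/2 = 16 Hz, appears at 8 Hz.
88 Hz mod fs = 24 Hz.
24 Hz > fs/2 = 16 Hz, folds to fs − 24 Hz = 8 Hz.
52 Hz mod fs = 20 Hz.
20 Hz > fs/2 = 16 Hz, folds to fs − 20 Hz = 12 Hz.
Distinct values: {4 Hz, 8 Hz, 12 Hz}.

4 Hz, 8 Hz, 12 Hz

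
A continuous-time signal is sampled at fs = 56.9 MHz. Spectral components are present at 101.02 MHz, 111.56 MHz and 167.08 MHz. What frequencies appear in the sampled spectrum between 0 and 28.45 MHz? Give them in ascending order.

2.24 MHz, 3.62 MHz, 12.78 MHz

fs/2 = 28.45 MHz.
101.02 MHz mod fs = 44.12 MHz.
44.12 MHz > fs/2 = 28.45 MHz, folds to fs − 44.12 MHz = 12.78 MHz.
111.56 MHz mod fs = 54.66 MHz.
54.66 MHz > fs/2 = 28.45 MHz, folds to fs − 54.66 MHz = 2.24 MHz.
167.08 MHz mod fs = 53.28 MHz.
53.28 MHz > fs/2 = 28.45 MHz, folds to fs − 53.28 MHz = 3.62 MHz.
Distinct values: {2.24 MHz, 3.62 MHz, 12.78 MHz}.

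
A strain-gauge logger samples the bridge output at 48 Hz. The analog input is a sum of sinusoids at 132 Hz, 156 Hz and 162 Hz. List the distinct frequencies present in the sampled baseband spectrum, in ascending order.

fs/2 = 24 Hz.
132 Hz mod fs = 36 Hz.
36 Hz > fs/2 = 24 Hz, folds to fs − 36 Hz = 12 Hz.
156 Hz mod fs = 12 Hz.
12 Hz ≤ fs/2 = 24 Hz, appears at 12 Hz.
162 Hz mod fs = 18 Hz.
18 Hz ≤ fs/2 = 24 Hz, appears at 18 Hz.
Distinct values: {12 Hz, 18 Hz}.

12 Hz, 18 Hz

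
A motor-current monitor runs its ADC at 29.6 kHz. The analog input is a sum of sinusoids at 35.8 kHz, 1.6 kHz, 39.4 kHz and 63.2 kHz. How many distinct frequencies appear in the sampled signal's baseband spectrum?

4

fs/2 = 14.8 kHz.
35.8 kHz mod fs = 6.2 kHz.
6.2 kHz ≤ fs/2 = 14.8 kHz, appears at 6.2 kHz.
1.6 kHz ≤ fs/2 = 14.8 kHz, passes unchanged.
39.4 kHz mod fs = 9.8 kHz.
9.8 kHz ≤ fs/2 = 14.8 kHz, appears at 9.8 kHz.
63.2 kHz mod fs = 4 kHz.
4 kHz ≤ fs/2 = 14.8 kHz, appears at 4 kHz.
Distinct values: {1.6 kHz, 4 kHz, 6.2 kHz, 9.8 kHz} → 4.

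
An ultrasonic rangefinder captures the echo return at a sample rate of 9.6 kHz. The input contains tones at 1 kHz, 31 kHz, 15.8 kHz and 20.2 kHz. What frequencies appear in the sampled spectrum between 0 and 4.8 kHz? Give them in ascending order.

1 kHz, 2.2 kHz, 3.4 kHz

fs/2 = 4.8 kHz.
1 kHz ≤ fs/2 = 4.8 kHz, passes unchanged.
31 kHz mod fs = 2.2 kHz.
2.2 kHz ≤ fs/2 = 4.8 kHz, appears at 2.2 kHz.
15.8 kHz mod fs = 6.2 kHz.
6.2 kHz > fs/2 = 4.8 kHz, folds to fs − 6.2 kHz = 3.4 kHz.
20.2 kHz mod fs = 1 kHz.
1 kHz ≤ fs/2 = 4.8 kHz, appears at 1 kHz.
Distinct values: {1 kHz, 2.2 kHz, 3.4 kHz}.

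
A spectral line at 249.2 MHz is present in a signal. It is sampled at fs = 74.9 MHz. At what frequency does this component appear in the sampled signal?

249.2 MHz mod fs = 24.5 MHz.
24.5 MHz ≤ fs/2 = 37.45 MHz, appears at 24.5 MHz.

24.5 MHz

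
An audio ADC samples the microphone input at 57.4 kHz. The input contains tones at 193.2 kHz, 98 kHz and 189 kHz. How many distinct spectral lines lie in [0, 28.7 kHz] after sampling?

fs/2 = 28.7 kHz.
193.2 kHz mod fs = 21 kHz.
21 kHz ≤ fs/2 = 28.7 kHz, appears at 21 kHz.
98 kHz mod fs = 40.6 kHz.
40.6 kHz > fs/2 = 28.7 kHz, folds to fs − 40.6 kHz = 16.8 kHz.
189 kHz mod fs = 16.8 kHz.
16.8 kHz ≤ fs/2 = 28.7 kHz, appears at 16.8 kHz.
Distinct values: {16.8 kHz, 21 kHz} → 2.

2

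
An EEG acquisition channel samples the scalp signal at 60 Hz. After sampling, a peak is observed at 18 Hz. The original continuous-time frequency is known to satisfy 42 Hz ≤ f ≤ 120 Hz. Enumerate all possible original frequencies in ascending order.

Frequencies that alias to 18 Hz are k·fs ± 18 Hz for integer k ≥ 0.
k=0: 18 Hz.
k=1: 42 Hz, 78 Hz.
k=2: 102 Hz, 138 Hz.
k=3: 162 Hz, 198 Hz.
Within [42 Hz, 120 Hz]: 42 Hz, 78 Hz, 102 Hz.

42 Hz, 78 Hz, 102 Hz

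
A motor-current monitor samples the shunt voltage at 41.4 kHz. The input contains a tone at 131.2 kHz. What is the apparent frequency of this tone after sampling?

131.2 kHz mod fs = 7 kHz.
7 kHz ≤ fs/2 = 20.7 kHz, appears at 7 kHz.

7 kHz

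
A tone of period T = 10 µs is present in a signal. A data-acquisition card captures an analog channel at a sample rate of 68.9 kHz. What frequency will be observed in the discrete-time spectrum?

T = 10 µs → f = 1/T = 100 kHz.
100 kHz mod fs = 31.1 kHz.
31.1 kHz ≤ fs/2 = 34.45 kHz, appears at 31.1 kHz.

31.1 kHz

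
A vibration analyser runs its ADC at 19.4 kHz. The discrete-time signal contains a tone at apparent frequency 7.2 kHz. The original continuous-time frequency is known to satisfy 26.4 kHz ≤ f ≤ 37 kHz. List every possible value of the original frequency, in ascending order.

26.6 kHz, 31.6 kHz

Frequencies that alias to 7.2 kHz are k·fs ± 7.2 kHz for integer k ≥ 0.
k=0: 7.2 kHz.
k=1: 12.2 kHz, 26.6 kHz.
k=2: 31.6 kHz, 46 kHz.
k=3: 51 kHz, 65.4 kHz.
Within [26.4 kHz, 37 kHz]: 26.6 kHz, 31.6 kHz.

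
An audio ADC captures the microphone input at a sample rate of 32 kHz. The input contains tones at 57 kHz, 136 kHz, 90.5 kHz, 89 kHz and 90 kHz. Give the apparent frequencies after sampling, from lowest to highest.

5.5 kHz, 6 kHz, 7 kHz, 8 kHz

fs/2 = 16 kHz.
57 kHz mod fs = 25 kHz.
25 kHz > fs/2 = 16 kHz, folds to fs − 25 kHz = 7 kHz.
136 kHz mod fs = 8 kHz.
8 kHz ≤ fs/2 = 16 kHz, appears at 8 kHz.
90.5 kHz mod fs = 26.5 kHz.
26.5 kHz > fs/2 = 16 kHz, folds to fs − 26.5 kHz = 5.5 kHz.
89 kHz mod fs = 25 kHz.
25 kHz > fs/2 = 16 kHz, folds to fs − 25 kHz = 7 kHz.
90 kHz mod fs = 26 kHz.
26 kHz > fs/2 = 16 kHz, folds to fs − 26 kHz = 6 kHz.
Distinct values: {5.5 kHz, 6 kHz, 7 kHz, 8 kHz}.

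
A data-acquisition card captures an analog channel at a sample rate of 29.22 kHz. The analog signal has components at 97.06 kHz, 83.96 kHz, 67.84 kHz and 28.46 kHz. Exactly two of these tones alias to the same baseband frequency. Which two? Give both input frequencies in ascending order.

fs/2 = 14.61 kHz.
97.06 kHz mod fs = 9.4 kHz.
9.4 kHz ≤ fs/2 = 14.61 kHz, appears at 9.4 kHz.
83.96 kHz mod fs = 25.52 kHz.
25.52 kHz > fs/2 = 14.61 kHz, folds to fs − 25.52 kHz = 3.7 kHz.
67.84 kHz mod fs = 9.4 kHz.
9.4 kHz ≤ fs/2 = 14.61 kHz, appears at 9.4 kHz.
28.46 kHz > fs/2 = 14.61 kHz, folds to fs − 28.46 kHz = 0.76 kHz.
67.84 kHz and 97.06 kHz both map to 9.4 kHz.

67.84 kHz, 97.06 kHz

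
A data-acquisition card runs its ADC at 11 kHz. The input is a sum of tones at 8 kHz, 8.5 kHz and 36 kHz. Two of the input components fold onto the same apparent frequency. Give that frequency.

fs/2 = 5.5 kHz.
8 kHz > fs/2 = 5.5 kHz, folds to fs − 8 kHz = 3 kHz.
8.5 kHz > fs/2 = 5.5 kHz, folds to fs − 8.5 kHz = 2.5 kHz.
36 kHz mod fs = 3 kHz.
3 kHz ≤ fs/2 = 5.5 kHz, appears at 3 kHz.
8 kHz and 36 kHz both map to 3 kHz.

3 kHz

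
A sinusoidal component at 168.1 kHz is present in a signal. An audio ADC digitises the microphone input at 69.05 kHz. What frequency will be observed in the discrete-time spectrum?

30 kHz

168.1 kHz mod fs = 30 kHz.
30 kHz ≤ fs/2 = 34.525 kHz, appears at 30 kHz.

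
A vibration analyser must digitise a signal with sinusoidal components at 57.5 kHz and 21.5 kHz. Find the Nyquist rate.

115 kHz

Highest-frequency component: 57.5 kHz.
Nyquist rate = 2 × 57.5 kHz = 115 kHz.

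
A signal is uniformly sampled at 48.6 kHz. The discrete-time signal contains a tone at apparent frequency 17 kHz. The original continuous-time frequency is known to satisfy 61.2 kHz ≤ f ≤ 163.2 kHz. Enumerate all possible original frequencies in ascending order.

Frequencies that alias to 17 kHz are k·fs ± 17 kHz for integer k ≥ 0.
k=0: 17 kHz.
k=1: 31.6 kHz, 65.6 kHz.
k=2: 80.2 kHz, 114.2 kHz.
k=3: 128.8 kHz, 162.8 kHz.
k=4: 177.4 kHz, 211.4 kHz.
Within [61.2 kHz, 163.2 kHz]: 65.6 kHz, 80.2 kHz, 114.2 kHz, 128.8 kHz, 162.8 kHz.

65.6 kHz, 80.2 kHz, 114.2 kHz, 128.8 kHz, 162.8 kHz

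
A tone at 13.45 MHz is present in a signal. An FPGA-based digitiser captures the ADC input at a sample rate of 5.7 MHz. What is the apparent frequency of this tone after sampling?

13.45 MHz mod fs = 2.05 MHz.
2.05 MHz ≤ fs/2 = 2.85 MHz, appears at 2.05 MHz.

2.05 MHz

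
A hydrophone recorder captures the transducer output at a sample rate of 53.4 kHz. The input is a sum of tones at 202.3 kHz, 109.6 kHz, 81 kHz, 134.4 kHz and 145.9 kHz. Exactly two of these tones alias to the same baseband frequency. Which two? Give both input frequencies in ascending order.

81 kHz, 134.4 kHz

fs/2 = 26.7 kHz.
202.3 kHz mod fs = 42.1 kHz.
42.1 kHz > fs/2 = 26.7 kHz, folds to fs − 42.1 kHz = 11.3 kHz.
109.6 kHz mod fs = 2.8 kHz.
2.8 kHz ≤ fs/2 = 26.7 kHz, appears at 2.8 kHz.
81 kHz mod fs = 27.6 kHz.
27.6 kHz > fs/2 = 26.7 kHz, folds to fs − 27.6 kHz = 25.8 kHz.
134.4 kHz mod fs = 27.6 kHz.
27.6 kHz > fs/2 = 26.7 kHz, folds to fs − 27.6 kHz = 25.8 kHz.
145.9 kHz mod fs = 39.1 kHz.
39.1 kHz > fs/2 = 26.7 kHz, folds to fs − 39.1 kHz = 14.3 kHz.
81 kHz and 134.4 kHz both map to 25.8 kHz.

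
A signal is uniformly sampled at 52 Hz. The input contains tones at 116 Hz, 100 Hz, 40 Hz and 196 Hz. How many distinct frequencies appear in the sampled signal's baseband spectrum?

2

fs/2 = 26 Hz.
116 Hz mod fs = 12 Hz.
12 Hz ≤ fs/2 = 26 Hz, appears at 12 Hz.
100 Hz mod fs = 48 Hz.
48 Hz > fs/2 = 26 Hz, folds to fs − 48 Hz = 4 Hz.
40 Hz > fs/2 = 26 Hz, folds to fs − 40 Hz = 12 Hz.
196 Hz mod fs = 40 Hz.
40 Hz > fs/2 = 26 Hz, folds to fs − 40 Hz = 12 Hz.
Distinct values: {4 Hz, 12 Hz} → 2.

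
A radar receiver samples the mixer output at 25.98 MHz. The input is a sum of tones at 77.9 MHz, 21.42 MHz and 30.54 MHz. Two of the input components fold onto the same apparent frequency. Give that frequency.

4.56 MHz

fs/2 = 12.99 MHz.
77.9 MHz mod fs = 25.94 MHz.
25.94 MHz > fs/2 = 12.99 MHz, folds to fs − 25.94 MHz = 0.04 MHz.
21.42 MHz > fs/2 = 12.99 MHz, folds to fs − 21.42 MHz = 4.56 MHz.
30.54 MHz mod fs = 4.56 MHz.
4.56 MHz ≤ fs/2 = 12.99 MHz, appears at 4.56 MHz.
21.42 MHz and 30.54 MHz both map to 4.56 MHz.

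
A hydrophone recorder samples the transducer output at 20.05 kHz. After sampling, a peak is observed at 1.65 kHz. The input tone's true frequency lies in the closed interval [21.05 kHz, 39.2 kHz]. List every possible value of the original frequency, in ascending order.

21.7 kHz, 38.45 kHz

Frequencies that alias to 1.65 kHz are k·fs ± 1.65 kHz for integer k ≥ 0.
k=0: 1.65 kHz.
k=1: 18.4 kHz, 21.7 kHz.
k=2: 38.45 kHz, 41.75 kHz.
k=3: 58.5 kHz, 61.8 kHz.
Within [21.05 kHz, 39.2 kHz]: 21.7 kHz, 38.45 kHz.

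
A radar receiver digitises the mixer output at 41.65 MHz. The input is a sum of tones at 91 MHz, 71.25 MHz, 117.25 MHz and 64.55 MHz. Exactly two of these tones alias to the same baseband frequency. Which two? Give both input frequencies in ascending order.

fs/2 = 20.825 MHz.
91 MHz mod fs = 7.7 MHz.
7.7 MHz ≤ fs/2 = 20.825 MHz, appears at 7.7 MHz.
71.25 MHz mod fs = 29.6 MHz.
29.6 MHz > fs/2 = 20.825 MHz, folds to fs − 29.6 MHz = 12.05 MHz.
117.25 MHz mod fs = 33.95 MHz.
33.95 MHz > fs/2 = 20.825 MHz, folds to fs − 33.95 MHz = 7.7 MHz.
64.55 MHz mod fs = 22.9 MHz.
22.9 MHz > fs/2 = 20.825 MHz, folds to fs − 22.9 MHz = 18.75 MHz.
91 MHz and 117.25 MHz both map to 7.7 MHz.

91 MHz, 117.25 MHz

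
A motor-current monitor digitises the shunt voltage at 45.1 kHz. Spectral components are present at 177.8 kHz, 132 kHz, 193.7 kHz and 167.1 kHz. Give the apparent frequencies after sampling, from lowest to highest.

fs/2 = 22.55 kHz.
177.8 kHz mod fs = 42.5 kHz.
42.5 kHz > fs/2 = 22.55 kHz, folds to fs − 42.5 kHz = 2.6 kHz.
132 kHz mod fs = 41.8 kHz.
41.8 kHz > fs/2 = 22.55 kHz, folds to fs − 41.8 kHz = 3.3 kHz.
193.7 kHz mod fs = 13.3 kHz.
13.3 kHz ≤ fs/2 = 22.55 kHz, appears at 13.3 kHz.
167.1 kHz mod fs = 31.8 kHz.
31.8 kHz > fs/2 = 22.55 kHz, folds to fs − 31.8 kHz = 13.3 kHz.
Distinct values: {2.6 kHz, 3.3 kHz, 13.3 kHz}.

2.6 kHz, 3.3 kHz, 13.3 kHz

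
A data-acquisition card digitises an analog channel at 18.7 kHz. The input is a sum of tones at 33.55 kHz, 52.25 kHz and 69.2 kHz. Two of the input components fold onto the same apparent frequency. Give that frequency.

3.85 kHz

fs/2 = 9.35 kHz.
33.55 kHz mod fs = 14.85 kHz.
14.85 kHz > fs/2 = 9.35 kHz, folds to fs − 14.85 kHz = 3.85 kHz.
52.25 kHz mod fs = 14.85 kHz.
14.85 kHz > fs/2 = 9.35 kHz, folds to fs − 14.85 kHz = 3.85 kHz.
69.2 kHz mod fs = 13.1 kHz.
13.1 kHz > fs/2 = 9.35 kHz, folds to fs − 13.1 kHz = 5.6 kHz.
33.55 kHz and 52.25 kHz both map to 3.85 kHz.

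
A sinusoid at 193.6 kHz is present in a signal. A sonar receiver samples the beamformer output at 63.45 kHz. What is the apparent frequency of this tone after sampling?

3.25 kHz

193.6 kHz mod fs = 3.25 kHz.
3.25 kHz ≤ fs/2 = 31.725 kHz, appears at 3.25 kHz.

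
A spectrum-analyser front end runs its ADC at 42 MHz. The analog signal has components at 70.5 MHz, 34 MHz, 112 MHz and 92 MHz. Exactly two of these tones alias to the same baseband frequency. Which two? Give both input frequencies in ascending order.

fs/2 = 21 MHz.
70.5 MHz mod fs = 28.5 MHz.
28.5 MHz > fs/2 = 21 MHz, folds to fs − 28.5 MHz = 13.5 MHz.
34 MHz > fs/2 = 21 MHz, folds to fs − 34 MHz = 8 MHz.
112 MHz mod fs = 28 MHz.
28 MHz > fs/2 = 21 MHz, folds to fs − 28 MHz = 14 MHz.
92 MHz mod fs = 8 MHz.
8 MHz ≤ fs/2 = 21 MHz, appears at 8 MHz.
34 MHz and 92 MHz both map to 8 MHz.

34 MHz, 92 MHz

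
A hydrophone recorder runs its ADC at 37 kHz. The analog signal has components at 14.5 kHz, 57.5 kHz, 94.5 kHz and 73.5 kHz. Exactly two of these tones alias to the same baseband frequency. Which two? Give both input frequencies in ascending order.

fs/2 = 18.5 kHz.
14.5 kHz ≤ fs/2 = 18.5 kHz, passes unchanged.
57.5 kHz mod fs = 20.5 kHz.
20.5 kHz > fs/2 = 18.5 kHz, folds to fs − 20.5 kHz = 16.5 kHz.
94.5 kHz mod fs = 20.5 kHz.
20.5 kHz > fs/2 = 18.5 kHz, folds to fs − 20.5 kHz = 16.5 kHz.
73.5 kHz mod fs = 36.5 kHz.
36.5 kHz > fs/2 = 18.5 kHz, folds to fs − 36.5 kHz = 0.5 kHz.
57.5 kHz and 94.5 kHz both map to 16.5 kHz.

57.5 kHz, 94.5 kHz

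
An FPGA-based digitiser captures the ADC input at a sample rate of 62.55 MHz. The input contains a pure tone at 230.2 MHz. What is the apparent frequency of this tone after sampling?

20 MHz

230.2 MHz mod fs = 42.55 MHz.
42.55 MHz > fs/2 = 31.275 MHz, folds to fs − 42.55 MHz = 20 MHz.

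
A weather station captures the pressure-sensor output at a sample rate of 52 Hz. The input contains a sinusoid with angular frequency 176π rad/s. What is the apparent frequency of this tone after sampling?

ω = 176π rad/s → f = ω/(2π) = 88 Hz.
88 Hz mod fs = 36 Hz.
36 Hz > fs/2 = 26 Hz, folds to fs − 36 Hz = 16 Hz.

16 Hz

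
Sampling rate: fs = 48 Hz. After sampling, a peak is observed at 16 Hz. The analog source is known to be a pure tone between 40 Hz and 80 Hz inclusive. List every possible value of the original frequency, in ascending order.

64 Hz, 80 Hz

Frequencies that alias to 16 Hz are k·fs ± 16 Hz for integer k ≥ 0.
k=0: 16 Hz.
k=1: 32 Hz, 64 Hz.
k=2: 80 Hz, 112 Hz.
k=3: 128 Hz, 160 Hz.
Within [40 Hz, 80 Hz]: 64 Hz, 80 Hz.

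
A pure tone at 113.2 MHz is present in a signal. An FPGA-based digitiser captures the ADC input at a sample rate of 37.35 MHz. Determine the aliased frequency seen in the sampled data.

113.2 MHz mod fs = 1.15 MHz.
1.15 MHz ≤ fs/2 = 18.675 MHz, appears at 1.15 MHz.

1.15 MHz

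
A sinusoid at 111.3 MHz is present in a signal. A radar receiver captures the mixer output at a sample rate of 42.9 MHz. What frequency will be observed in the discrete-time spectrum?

111.3 MHz mod fs = 25.5 MHz.
25.5 MHz > fs/2 = 21.45 MHz, folds to fs − 25.5 MHz = 17.4 MHz.

17.4 MHz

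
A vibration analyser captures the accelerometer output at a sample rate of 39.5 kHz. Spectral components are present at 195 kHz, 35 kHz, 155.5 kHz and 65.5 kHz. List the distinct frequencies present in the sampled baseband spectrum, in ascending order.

fs/2 = 19.75 kHz.
195 kHz mod fs = 37 kHz.
37 kHz > fs/2 = 19.75 kHz, folds to fs − 37 kHz = 2.5 kHz.
35 kHz > fs/2 = 19.75 kHz, folds to fs − 35 kHz = 4.5 kHz.
155.5 kHz mod fs = 37 kHz.
37 kHz > fs/2 = 19.75 kHz, folds to fs − 37 kHz = 2.5 kHz.
65.5 kHz mod fs = 26 kHz.
26 kHz > fs/2 = 19.75 kHz, folds to fs − 26 kHz = 13.5 kHz.
Distinct values: {2.5 kHz, 4.5 kHz, 13.5 kHz}.

2.5 kHz, 4.5 kHz, 13.5 kHz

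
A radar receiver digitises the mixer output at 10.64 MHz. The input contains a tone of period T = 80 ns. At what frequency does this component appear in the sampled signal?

1.86 MHz

T = 80 ns → f = 1/T = 12.5 MHz.
12.5 MHz mod fs = 1.86 MHz.
1.86 MHz ≤ fs/2 = 5.32 MHz, appears at 1.86 MHz.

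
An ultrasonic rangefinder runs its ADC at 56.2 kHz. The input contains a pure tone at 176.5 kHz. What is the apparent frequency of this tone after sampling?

7.9 kHz

176.5 kHz mod fs = 7.9 kHz.
7.9 kHz ≤ fs/2 = 28.1 kHz, appears at 7.9 kHz.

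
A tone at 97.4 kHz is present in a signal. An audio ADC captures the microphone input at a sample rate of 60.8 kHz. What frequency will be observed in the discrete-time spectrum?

97.4 kHz mod fs = 36.6 kHz.
36.6 kHz > fs/2 = 30.4 kHz, folds to fs − 36.6 kHz = 24.2 kHz.

24.2 kHz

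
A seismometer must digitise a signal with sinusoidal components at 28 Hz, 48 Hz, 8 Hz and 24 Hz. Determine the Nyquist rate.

96 Hz

Highest-frequency component: 48 Hz.
Nyquist rate = 2 × 48 Hz = 96 Hz.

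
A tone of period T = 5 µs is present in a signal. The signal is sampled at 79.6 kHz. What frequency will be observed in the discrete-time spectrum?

T = 5 µs → f = 1/T = 200 kHz.
200 kHz mod fs = 40.8 kHz.
40.8 kHz > fs/2 = 39.8 kHz, folds to fs − 40.8 kHz = 38.8 kHz.

38.8 kHz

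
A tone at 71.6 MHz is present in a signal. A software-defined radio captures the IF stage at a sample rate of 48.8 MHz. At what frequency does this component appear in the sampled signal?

22.8 MHz

71.6 MHz mod fs = 22.8 MHz.
22.8 MHz ≤ fs/2 = 24.4 MHz, appears at 22.8 MHz.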